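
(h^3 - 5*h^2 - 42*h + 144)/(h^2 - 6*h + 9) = (h^2 - 2*h - 48)/(h - 3)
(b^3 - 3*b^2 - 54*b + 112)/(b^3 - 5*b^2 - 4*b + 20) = (b^2 - b - 56)/(b^2 - 3*b - 10)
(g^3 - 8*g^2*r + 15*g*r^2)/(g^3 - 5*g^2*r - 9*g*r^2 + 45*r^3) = g/(g + 3*r)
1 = 1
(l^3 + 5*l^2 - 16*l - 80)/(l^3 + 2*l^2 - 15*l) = (l^2 - 16)/(l*(l - 3))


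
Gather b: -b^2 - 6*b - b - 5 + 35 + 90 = -b^2 - 7*b + 120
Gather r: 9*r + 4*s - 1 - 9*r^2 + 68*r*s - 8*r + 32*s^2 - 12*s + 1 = -9*r^2 + r*(68*s + 1) + 32*s^2 - 8*s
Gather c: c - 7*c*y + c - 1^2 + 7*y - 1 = c*(2 - 7*y) + 7*y - 2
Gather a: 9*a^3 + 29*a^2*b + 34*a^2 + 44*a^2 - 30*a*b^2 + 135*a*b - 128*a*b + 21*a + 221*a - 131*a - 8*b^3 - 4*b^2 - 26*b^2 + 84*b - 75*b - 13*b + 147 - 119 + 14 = 9*a^3 + a^2*(29*b + 78) + a*(-30*b^2 + 7*b + 111) - 8*b^3 - 30*b^2 - 4*b + 42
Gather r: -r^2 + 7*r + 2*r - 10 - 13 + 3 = -r^2 + 9*r - 20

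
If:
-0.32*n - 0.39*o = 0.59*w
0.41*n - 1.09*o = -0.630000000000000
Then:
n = -1.26420287006094*w - 0.482995871830155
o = 0.396304305091409 - 0.475525850206408*w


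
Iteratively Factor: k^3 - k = (k - 1)*(k^2 + k) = (k - 1)*(k + 1)*(k)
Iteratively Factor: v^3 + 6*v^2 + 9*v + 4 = (v + 4)*(v^2 + 2*v + 1) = (v + 1)*(v + 4)*(v + 1)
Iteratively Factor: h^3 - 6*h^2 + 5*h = (h - 5)*(h^2 - h) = (h - 5)*(h - 1)*(h)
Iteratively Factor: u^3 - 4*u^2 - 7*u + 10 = (u - 5)*(u^2 + u - 2) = (u - 5)*(u + 2)*(u - 1)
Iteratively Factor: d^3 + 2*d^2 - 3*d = (d)*(d^2 + 2*d - 3) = d*(d - 1)*(d + 3)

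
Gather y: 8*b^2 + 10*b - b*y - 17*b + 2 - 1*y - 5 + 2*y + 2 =8*b^2 - 7*b + y*(1 - b) - 1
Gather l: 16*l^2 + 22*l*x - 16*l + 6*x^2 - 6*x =16*l^2 + l*(22*x - 16) + 6*x^2 - 6*x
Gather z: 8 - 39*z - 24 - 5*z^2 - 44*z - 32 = -5*z^2 - 83*z - 48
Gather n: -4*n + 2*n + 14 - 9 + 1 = 6 - 2*n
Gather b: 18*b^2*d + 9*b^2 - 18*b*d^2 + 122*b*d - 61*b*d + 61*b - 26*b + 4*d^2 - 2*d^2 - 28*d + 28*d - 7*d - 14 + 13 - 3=b^2*(18*d + 9) + b*(-18*d^2 + 61*d + 35) + 2*d^2 - 7*d - 4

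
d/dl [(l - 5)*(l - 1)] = 2*l - 6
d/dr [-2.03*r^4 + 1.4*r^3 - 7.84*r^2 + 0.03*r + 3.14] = -8.12*r^3 + 4.2*r^2 - 15.68*r + 0.03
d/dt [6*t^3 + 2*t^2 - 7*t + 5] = 18*t^2 + 4*t - 7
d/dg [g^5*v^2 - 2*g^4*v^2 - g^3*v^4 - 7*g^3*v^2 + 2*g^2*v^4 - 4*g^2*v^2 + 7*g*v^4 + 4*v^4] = v^2*(5*g^4 - 8*g^3 - 3*g^2*v^2 - 21*g^2 + 4*g*v^2 - 8*g + 7*v^2)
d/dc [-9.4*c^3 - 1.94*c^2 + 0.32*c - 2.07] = -28.2*c^2 - 3.88*c + 0.32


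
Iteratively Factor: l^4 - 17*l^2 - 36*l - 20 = (l + 2)*(l^3 - 2*l^2 - 13*l - 10) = (l + 1)*(l + 2)*(l^2 - 3*l - 10) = (l - 5)*(l + 1)*(l + 2)*(l + 2)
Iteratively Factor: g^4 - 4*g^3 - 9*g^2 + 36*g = (g)*(g^3 - 4*g^2 - 9*g + 36) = g*(g + 3)*(g^2 - 7*g + 12) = g*(g - 3)*(g + 3)*(g - 4)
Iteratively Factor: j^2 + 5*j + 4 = (j + 1)*(j + 4)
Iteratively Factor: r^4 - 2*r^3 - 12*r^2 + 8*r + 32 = (r - 2)*(r^3 - 12*r - 16) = (r - 2)*(r + 2)*(r^2 - 2*r - 8) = (r - 2)*(r + 2)^2*(r - 4)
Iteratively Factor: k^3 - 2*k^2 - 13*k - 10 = (k + 2)*(k^2 - 4*k - 5) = (k - 5)*(k + 2)*(k + 1)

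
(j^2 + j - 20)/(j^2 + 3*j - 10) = (j - 4)/(j - 2)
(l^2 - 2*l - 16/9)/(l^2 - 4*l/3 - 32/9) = (3*l + 2)/(3*l + 4)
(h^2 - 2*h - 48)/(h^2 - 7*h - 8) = (h + 6)/(h + 1)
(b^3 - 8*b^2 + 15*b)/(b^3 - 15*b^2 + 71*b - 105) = b/(b - 7)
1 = 1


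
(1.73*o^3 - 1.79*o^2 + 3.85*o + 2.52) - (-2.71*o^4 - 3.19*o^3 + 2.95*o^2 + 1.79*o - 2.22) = 2.71*o^4 + 4.92*o^3 - 4.74*o^2 + 2.06*o + 4.74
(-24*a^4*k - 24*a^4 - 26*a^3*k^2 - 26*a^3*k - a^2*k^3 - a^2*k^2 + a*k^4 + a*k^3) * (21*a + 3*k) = -504*a^5*k - 504*a^5 - 618*a^4*k^2 - 618*a^4*k - 99*a^3*k^3 - 99*a^3*k^2 + 18*a^2*k^4 + 18*a^2*k^3 + 3*a*k^5 + 3*a*k^4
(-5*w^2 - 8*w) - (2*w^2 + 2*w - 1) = -7*w^2 - 10*w + 1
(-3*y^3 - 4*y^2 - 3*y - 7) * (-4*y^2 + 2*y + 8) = 12*y^5 + 10*y^4 - 20*y^3 - 10*y^2 - 38*y - 56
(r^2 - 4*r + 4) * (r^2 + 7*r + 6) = r^4 + 3*r^3 - 18*r^2 + 4*r + 24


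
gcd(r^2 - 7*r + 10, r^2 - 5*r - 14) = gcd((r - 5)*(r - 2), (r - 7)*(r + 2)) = 1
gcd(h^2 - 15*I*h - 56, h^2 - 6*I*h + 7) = h - 7*I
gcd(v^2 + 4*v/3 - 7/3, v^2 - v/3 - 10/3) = 1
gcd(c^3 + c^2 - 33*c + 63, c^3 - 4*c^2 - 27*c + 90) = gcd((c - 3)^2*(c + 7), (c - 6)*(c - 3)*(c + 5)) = c - 3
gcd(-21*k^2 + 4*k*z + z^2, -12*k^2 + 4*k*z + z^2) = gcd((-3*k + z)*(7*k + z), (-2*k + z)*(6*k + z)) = 1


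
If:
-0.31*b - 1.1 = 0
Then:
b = -3.55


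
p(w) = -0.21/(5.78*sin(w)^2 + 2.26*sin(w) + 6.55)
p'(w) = -0.21*(-11.56*sin(w)*cos(w) - 2.26*cos(w))/(5.78*sin(w)^2 + 2.26*sin(w) + 6.55)^2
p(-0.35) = -0.03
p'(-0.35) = -0.01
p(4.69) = -0.02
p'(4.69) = 0.00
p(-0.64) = -0.03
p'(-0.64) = -0.01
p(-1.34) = -0.02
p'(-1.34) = -0.00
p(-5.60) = -0.02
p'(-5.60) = 0.01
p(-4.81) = -0.01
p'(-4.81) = 0.00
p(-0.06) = -0.03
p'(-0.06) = 0.01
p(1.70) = -0.01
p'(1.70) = -0.00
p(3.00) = -0.03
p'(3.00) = -0.02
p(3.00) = -0.03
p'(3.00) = -0.02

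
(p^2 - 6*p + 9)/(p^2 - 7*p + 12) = (p - 3)/(p - 4)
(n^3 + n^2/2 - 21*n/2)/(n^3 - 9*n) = (n + 7/2)/(n + 3)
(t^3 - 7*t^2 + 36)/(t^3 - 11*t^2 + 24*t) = (t^2 - 4*t - 12)/(t*(t - 8))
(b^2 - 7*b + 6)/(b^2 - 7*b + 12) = (b^2 - 7*b + 6)/(b^2 - 7*b + 12)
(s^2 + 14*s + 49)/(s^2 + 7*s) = (s + 7)/s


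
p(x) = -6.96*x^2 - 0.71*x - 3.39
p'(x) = -13.92*x - 0.71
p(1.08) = -12.27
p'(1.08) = -15.74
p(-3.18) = -71.51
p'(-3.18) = 43.56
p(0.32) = -4.33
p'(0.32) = -5.16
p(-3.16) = -70.65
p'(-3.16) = 43.28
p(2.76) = -58.37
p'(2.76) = -39.13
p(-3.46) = -84.26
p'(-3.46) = 47.45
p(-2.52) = -45.80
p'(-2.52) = 34.37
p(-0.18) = -3.49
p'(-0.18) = 1.80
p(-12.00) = -997.11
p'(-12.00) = 166.33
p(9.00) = -573.54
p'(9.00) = -125.99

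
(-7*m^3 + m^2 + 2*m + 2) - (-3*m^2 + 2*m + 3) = -7*m^3 + 4*m^2 - 1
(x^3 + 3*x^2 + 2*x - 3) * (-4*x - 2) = -4*x^4 - 14*x^3 - 14*x^2 + 8*x + 6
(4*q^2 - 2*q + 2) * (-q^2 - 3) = -4*q^4 + 2*q^3 - 14*q^2 + 6*q - 6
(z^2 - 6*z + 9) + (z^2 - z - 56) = 2*z^2 - 7*z - 47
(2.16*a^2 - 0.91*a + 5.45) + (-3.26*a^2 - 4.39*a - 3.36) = -1.1*a^2 - 5.3*a + 2.09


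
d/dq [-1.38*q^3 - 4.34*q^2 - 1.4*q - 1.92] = -4.14*q^2 - 8.68*q - 1.4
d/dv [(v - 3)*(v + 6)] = 2*v + 3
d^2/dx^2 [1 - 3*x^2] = -6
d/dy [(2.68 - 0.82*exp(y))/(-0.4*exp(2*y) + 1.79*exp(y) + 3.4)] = (-0.328*exp(2*y) + 2.144*exp(y) - 7.5852)*exp(y)/(0.16*exp(4*y) - 1.432*exp(3*y) + 0.4841*exp(2*y) + 12.172*exp(y) + 11.56)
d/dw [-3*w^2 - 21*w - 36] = -6*w - 21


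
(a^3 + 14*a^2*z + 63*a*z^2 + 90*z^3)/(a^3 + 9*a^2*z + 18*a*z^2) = (a + 5*z)/a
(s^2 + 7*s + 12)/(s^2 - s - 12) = (s + 4)/(s - 4)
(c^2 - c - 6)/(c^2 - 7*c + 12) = (c + 2)/(c - 4)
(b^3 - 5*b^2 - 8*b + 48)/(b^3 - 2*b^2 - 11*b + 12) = (b - 4)/(b - 1)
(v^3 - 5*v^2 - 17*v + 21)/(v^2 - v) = v - 4 - 21/v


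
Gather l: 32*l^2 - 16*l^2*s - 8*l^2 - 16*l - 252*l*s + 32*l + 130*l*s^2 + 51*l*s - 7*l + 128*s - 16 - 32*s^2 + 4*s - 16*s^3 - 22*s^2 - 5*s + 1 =l^2*(24 - 16*s) + l*(130*s^2 - 201*s + 9) - 16*s^3 - 54*s^2 + 127*s - 15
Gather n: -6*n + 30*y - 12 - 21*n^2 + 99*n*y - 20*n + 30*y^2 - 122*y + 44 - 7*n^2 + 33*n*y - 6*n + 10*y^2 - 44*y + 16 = -28*n^2 + n*(132*y - 32) + 40*y^2 - 136*y + 48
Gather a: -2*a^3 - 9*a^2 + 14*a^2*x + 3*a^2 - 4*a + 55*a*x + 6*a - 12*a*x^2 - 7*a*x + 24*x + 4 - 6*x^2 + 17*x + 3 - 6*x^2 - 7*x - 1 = -2*a^3 + a^2*(14*x - 6) + a*(-12*x^2 + 48*x + 2) - 12*x^2 + 34*x + 6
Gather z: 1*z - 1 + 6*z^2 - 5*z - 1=6*z^2 - 4*z - 2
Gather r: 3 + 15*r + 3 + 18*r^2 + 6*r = 18*r^2 + 21*r + 6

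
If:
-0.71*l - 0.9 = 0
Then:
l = -1.27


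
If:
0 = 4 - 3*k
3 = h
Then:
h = 3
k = 4/3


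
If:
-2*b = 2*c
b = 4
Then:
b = 4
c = -4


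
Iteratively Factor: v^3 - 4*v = (v - 2)*(v^2 + 2*v) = (v - 2)*(v + 2)*(v)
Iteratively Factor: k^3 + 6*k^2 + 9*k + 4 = (k + 4)*(k^2 + 2*k + 1) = (k + 1)*(k + 4)*(k + 1)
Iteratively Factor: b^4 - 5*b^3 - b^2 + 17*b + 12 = (b - 4)*(b^3 - b^2 - 5*b - 3) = (b - 4)*(b - 3)*(b^2 + 2*b + 1) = (b - 4)*(b - 3)*(b + 1)*(b + 1)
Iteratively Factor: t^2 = (t)*(t)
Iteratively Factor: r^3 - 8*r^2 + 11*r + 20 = (r - 4)*(r^2 - 4*r - 5) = (r - 5)*(r - 4)*(r + 1)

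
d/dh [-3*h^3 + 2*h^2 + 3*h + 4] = -9*h^2 + 4*h + 3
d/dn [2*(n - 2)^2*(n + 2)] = 2*(n - 2)*(3*n + 2)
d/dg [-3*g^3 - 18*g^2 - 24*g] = -9*g^2 - 36*g - 24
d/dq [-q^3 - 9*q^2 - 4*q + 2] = -3*q^2 - 18*q - 4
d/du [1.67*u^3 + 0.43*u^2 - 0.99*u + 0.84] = 5.01*u^2 + 0.86*u - 0.99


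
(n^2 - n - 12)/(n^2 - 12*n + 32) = (n + 3)/(n - 8)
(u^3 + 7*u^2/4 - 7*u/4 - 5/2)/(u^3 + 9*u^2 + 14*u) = (4*u^2 - u - 5)/(4*u*(u + 7))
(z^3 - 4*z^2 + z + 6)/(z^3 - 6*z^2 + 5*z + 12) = (z - 2)/(z - 4)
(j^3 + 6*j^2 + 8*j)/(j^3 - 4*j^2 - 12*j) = (j + 4)/(j - 6)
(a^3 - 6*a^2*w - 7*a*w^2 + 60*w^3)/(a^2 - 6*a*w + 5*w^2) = (-a^2 + a*w + 12*w^2)/(-a + w)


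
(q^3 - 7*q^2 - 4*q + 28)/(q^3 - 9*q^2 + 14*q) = (q + 2)/q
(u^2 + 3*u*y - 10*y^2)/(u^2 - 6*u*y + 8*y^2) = (-u - 5*y)/(-u + 4*y)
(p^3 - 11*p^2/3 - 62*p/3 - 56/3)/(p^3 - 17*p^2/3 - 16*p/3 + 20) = (3*p^2 - 17*p - 28)/(3*p^2 - 23*p + 30)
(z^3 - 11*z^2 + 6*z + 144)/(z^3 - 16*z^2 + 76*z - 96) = (z + 3)/(z - 2)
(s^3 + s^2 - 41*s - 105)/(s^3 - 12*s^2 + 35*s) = (s^2 + 8*s + 15)/(s*(s - 5))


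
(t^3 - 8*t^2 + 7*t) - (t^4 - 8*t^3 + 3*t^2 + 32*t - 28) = -t^4 + 9*t^3 - 11*t^2 - 25*t + 28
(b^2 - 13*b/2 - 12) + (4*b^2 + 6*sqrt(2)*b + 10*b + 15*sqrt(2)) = 5*b^2 + 7*b/2 + 6*sqrt(2)*b - 12 + 15*sqrt(2)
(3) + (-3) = 0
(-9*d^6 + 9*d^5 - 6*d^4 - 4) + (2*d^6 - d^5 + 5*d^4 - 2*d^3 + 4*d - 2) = -7*d^6 + 8*d^5 - d^4 - 2*d^3 + 4*d - 6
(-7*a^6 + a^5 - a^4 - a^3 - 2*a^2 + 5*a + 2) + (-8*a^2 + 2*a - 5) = -7*a^6 + a^5 - a^4 - a^3 - 10*a^2 + 7*a - 3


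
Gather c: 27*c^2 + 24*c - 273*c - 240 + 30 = 27*c^2 - 249*c - 210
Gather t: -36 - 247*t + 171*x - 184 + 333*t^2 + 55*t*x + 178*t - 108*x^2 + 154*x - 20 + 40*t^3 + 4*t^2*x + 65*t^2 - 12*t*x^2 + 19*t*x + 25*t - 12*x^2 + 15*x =40*t^3 + t^2*(4*x + 398) + t*(-12*x^2 + 74*x - 44) - 120*x^2 + 340*x - 240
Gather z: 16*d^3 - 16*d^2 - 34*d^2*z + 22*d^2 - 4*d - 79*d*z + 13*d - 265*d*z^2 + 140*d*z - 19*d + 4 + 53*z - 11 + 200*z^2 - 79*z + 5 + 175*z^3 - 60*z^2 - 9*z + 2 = 16*d^3 + 6*d^2 - 10*d + 175*z^3 + z^2*(140 - 265*d) + z*(-34*d^2 + 61*d - 35)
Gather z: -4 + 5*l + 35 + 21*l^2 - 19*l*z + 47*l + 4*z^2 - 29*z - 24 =21*l^2 + 52*l + 4*z^2 + z*(-19*l - 29) + 7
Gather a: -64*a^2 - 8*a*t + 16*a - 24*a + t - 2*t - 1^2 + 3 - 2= -64*a^2 + a*(-8*t - 8) - t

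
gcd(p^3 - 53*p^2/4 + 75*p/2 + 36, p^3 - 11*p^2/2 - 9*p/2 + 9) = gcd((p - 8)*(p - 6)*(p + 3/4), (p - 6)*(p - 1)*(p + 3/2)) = p - 6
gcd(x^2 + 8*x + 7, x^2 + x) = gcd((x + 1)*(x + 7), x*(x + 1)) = x + 1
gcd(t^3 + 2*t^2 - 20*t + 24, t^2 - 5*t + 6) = t - 2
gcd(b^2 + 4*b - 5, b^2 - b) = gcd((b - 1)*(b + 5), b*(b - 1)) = b - 1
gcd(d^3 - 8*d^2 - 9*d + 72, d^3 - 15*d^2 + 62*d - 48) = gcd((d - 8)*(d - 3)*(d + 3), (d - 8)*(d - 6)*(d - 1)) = d - 8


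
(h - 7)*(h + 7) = h^2 - 49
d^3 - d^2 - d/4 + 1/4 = (d - 1)*(d - 1/2)*(d + 1/2)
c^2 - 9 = (c - 3)*(c + 3)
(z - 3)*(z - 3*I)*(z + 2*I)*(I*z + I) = I*z^4 + z^3 - 2*I*z^3 - 2*z^2 + 3*I*z^2 - 3*z - 12*I*z - 18*I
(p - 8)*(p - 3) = p^2 - 11*p + 24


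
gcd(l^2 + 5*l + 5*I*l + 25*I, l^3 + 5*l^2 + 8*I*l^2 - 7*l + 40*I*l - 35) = l + 5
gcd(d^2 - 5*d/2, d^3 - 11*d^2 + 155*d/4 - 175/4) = d - 5/2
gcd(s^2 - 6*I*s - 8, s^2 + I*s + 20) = s - 4*I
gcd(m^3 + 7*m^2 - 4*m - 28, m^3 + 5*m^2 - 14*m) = m^2 + 5*m - 14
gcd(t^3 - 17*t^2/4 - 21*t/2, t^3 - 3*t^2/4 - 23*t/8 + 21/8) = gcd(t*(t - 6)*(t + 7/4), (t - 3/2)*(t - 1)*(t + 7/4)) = t + 7/4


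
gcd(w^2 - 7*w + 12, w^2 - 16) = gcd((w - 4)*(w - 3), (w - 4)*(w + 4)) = w - 4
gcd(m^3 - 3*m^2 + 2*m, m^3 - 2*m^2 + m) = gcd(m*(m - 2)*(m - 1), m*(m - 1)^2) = m^2 - m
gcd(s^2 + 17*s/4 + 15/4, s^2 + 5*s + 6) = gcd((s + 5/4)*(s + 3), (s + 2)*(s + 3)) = s + 3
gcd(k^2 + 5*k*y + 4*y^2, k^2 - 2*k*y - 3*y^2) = k + y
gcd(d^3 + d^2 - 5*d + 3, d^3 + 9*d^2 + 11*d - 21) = d^2 + 2*d - 3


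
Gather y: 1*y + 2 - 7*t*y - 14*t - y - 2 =-7*t*y - 14*t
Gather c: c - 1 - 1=c - 2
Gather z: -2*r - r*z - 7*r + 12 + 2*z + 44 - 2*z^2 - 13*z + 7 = -9*r - 2*z^2 + z*(-r - 11) + 63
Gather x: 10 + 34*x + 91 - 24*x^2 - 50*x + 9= -24*x^2 - 16*x + 110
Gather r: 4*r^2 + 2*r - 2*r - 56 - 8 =4*r^2 - 64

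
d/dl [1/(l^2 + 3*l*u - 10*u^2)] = (-2*l - 3*u)/(l^2 + 3*l*u - 10*u^2)^2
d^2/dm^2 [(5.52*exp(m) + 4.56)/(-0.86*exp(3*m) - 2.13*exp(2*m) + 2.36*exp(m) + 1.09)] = (-16.330368*exp(6*m) - 60.6877920000001*exp(5*m) - 161.740344*exp(4*m) - 159.258864*exp(3*m) - 46.598976*exp(2*m) - 53.545536*exp(m) + 5.171832)*exp(m)/(0.636056*exp(9*m) + 4.726044*exp(8*m) + 6.468834*exp(7*m) - 18.693183*exp(6*m) - 29.731656*exp(5*m) + 34.027665*exp(4*m) + 22.796314*exp(3*m) - 10.620633*exp(2*m) - 8.411748*exp(m) - 1.295029)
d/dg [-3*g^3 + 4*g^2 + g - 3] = -9*g^2 + 8*g + 1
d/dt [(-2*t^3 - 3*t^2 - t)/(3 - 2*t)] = (8*t^3 - 12*t^2 - 18*t - 3)/(4*t^2 - 12*t + 9)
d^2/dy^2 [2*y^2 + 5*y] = 4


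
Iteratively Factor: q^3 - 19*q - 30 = (q + 2)*(q^2 - 2*q - 15) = (q - 5)*(q + 2)*(q + 3)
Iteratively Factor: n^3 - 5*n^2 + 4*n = (n - 4)*(n^2 - n) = n*(n - 4)*(n - 1)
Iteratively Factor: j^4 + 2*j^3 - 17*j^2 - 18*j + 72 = (j - 3)*(j^3 + 5*j^2 - 2*j - 24) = (j - 3)*(j + 4)*(j^2 + j - 6) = (j - 3)*(j - 2)*(j + 4)*(j + 3)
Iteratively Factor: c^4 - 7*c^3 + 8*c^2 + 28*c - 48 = (c - 4)*(c^3 - 3*c^2 - 4*c + 12) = (c - 4)*(c - 2)*(c^2 - c - 6) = (c - 4)*(c - 2)*(c + 2)*(c - 3)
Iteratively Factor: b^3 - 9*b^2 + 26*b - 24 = (b - 2)*(b^2 - 7*b + 12) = (b - 3)*(b - 2)*(b - 4)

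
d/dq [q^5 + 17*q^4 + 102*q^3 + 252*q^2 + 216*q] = 5*q^4 + 68*q^3 + 306*q^2 + 504*q + 216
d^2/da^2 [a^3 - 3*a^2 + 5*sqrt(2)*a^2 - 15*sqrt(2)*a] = 6*a - 6 + 10*sqrt(2)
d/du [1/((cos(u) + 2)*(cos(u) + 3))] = (2*cos(u) + 5)*sin(u)/((cos(u) + 2)^2*(cos(u) + 3)^2)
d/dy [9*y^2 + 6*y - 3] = 18*y + 6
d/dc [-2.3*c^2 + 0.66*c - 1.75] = 0.66 - 4.6*c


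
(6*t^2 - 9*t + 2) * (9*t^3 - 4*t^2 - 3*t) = 54*t^5 - 105*t^4 + 36*t^3 + 19*t^2 - 6*t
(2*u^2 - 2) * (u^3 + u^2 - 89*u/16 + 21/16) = 2*u^5 + 2*u^4 - 105*u^3/8 + 5*u^2/8 + 89*u/8 - 21/8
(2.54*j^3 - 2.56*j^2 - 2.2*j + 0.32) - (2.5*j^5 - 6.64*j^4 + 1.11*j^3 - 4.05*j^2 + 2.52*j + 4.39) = -2.5*j^5 + 6.64*j^4 + 1.43*j^3 + 1.49*j^2 - 4.72*j - 4.07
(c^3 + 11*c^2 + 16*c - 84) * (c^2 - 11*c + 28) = c^5 - 77*c^3 + 48*c^2 + 1372*c - 2352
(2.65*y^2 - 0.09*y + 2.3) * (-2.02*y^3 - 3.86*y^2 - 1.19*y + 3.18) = -5.353*y^5 - 10.0472*y^4 - 7.4521*y^3 - 0.343899999999999*y^2 - 3.0232*y + 7.314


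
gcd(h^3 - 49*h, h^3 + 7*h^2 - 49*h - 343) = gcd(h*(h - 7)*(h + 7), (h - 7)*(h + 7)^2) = h^2 - 49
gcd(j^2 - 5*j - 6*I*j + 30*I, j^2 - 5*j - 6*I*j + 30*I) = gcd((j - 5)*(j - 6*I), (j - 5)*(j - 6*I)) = j^2 + j*(-5 - 6*I) + 30*I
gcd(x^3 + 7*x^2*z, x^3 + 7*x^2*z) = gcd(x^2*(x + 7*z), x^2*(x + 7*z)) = x^3 + 7*x^2*z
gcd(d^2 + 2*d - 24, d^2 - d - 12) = d - 4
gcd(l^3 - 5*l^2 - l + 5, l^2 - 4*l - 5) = l^2 - 4*l - 5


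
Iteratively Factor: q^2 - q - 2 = (q - 2)*(q + 1)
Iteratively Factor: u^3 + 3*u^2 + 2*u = (u + 2)*(u^2 + u) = u*(u + 2)*(u + 1)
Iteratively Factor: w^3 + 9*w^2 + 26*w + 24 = (w + 2)*(w^2 + 7*w + 12) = (w + 2)*(w + 4)*(w + 3)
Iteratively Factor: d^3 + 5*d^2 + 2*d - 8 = (d - 1)*(d^2 + 6*d + 8) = (d - 1)*(d + 4)*(d + 2)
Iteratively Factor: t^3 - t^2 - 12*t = (t - 4)*(t^2 + 3*t) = t*(t - 4)*(t + 3)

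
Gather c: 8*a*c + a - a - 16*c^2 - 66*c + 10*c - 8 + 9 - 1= -16*c^2 + c*(8*a - 56)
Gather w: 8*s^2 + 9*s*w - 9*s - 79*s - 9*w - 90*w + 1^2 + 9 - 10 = 8*s^2 - 88*s + w*(9*s - 99)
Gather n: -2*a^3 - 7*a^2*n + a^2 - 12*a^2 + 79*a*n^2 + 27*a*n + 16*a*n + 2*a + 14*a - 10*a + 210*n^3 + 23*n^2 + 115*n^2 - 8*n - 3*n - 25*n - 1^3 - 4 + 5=-2*a^3 - 11*a^2 + 6*a + 210*n^3 + n^2*(79*a + 138) + n*(-7*a^2 + 43*a - 36)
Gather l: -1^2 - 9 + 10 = 0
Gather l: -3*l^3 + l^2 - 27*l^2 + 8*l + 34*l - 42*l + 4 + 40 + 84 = -3*l^3 - 26*l^2 + 128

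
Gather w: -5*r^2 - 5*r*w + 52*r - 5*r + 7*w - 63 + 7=-5*r^2 + 47*r + w*(7 - 5*r) - 56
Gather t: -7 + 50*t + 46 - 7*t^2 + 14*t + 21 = -7*t^2 + 64*t + 60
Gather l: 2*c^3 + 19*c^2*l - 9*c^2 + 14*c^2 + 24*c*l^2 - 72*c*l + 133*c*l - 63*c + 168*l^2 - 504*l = 2*c^3 + 5*c^2 - 63*c + l^2*(24*c + 168) + l*(19*c^2 + 61*c - 504)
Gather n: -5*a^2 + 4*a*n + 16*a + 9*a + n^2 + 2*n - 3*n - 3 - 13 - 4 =-5*a^2 + 25*a + n^2 + n*(4*a - 1) - 20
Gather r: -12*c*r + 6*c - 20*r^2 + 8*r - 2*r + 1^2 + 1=6*c - 20*r^2 + r*(6 - 12*c) + 2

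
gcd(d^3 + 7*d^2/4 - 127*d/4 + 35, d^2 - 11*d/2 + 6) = d - 4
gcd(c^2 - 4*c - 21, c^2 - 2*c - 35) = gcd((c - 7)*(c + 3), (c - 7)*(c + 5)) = c - 7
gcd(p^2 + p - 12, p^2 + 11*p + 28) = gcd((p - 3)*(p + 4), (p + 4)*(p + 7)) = p + 4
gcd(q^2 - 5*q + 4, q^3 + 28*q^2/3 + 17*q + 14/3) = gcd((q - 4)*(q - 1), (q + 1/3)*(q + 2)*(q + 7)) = 1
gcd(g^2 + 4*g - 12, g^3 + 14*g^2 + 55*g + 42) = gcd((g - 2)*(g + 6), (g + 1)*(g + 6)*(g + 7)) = g + 6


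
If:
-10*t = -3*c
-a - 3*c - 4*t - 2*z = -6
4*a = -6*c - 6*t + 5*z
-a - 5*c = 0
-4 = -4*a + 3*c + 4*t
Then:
No Solution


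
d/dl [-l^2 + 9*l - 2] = 9 - 2*l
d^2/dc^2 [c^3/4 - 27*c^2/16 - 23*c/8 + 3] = 3*c/2 - 27/8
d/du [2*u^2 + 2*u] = 4*u + 2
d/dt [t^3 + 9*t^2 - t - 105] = 3*t^2 + 18*t - 1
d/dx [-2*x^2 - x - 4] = -4*x - 1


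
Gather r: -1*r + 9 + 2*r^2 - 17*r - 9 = 2*r^2 - 18*r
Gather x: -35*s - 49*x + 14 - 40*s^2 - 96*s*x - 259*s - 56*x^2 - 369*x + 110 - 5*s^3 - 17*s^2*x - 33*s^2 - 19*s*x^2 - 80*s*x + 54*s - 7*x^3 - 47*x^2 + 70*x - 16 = -5*s^3 - 73*s^2 - 240*s - 7*x^3 + x^2*(-19*s - 103) + x*(-17*s^2 - 176*s - 348) + 108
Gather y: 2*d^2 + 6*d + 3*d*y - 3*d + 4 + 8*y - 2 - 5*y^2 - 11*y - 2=2*d^2 + 3*d - 5*y^2 + y*(3*d - 3)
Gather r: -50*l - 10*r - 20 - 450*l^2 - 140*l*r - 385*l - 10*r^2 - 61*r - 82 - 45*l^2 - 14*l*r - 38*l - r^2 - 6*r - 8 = -495*l^2 - 473*l - 11*r^2 + r*(-154*l - 77) - 110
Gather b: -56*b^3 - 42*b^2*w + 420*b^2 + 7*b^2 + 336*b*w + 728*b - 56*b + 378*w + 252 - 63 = -56*b^3 + b^2*(427 - 42*w) + b*(336*w + 672) + 378*w + 189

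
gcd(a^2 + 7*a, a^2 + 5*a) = a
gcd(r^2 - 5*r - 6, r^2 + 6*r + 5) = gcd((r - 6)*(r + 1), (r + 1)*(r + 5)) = r + 1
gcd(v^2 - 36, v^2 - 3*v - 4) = 1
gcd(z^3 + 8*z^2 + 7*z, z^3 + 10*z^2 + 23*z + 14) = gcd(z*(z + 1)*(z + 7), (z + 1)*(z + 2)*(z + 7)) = z^2 + 8*z + 7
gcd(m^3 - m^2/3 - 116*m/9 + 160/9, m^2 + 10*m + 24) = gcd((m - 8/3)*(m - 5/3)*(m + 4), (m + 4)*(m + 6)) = m + 4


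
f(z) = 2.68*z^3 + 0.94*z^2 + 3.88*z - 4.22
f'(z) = 8.04*z^2 + 1.88*z + 3.88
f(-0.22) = -5.06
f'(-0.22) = 3.86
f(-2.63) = -56.68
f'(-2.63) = 54.55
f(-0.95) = -9.36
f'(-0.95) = 9.35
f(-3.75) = -146.88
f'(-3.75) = 109.89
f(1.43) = 11.09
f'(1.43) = 23.01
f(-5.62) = -472.05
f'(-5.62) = 247.25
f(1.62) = 15.93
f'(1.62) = 28.03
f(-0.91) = -8.99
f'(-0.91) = 8.83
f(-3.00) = -79.76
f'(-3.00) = 70.60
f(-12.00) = -4546.46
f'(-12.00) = 1139.08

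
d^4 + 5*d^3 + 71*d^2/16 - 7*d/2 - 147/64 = (d - 3/4)*(d + 1/2)*(d + 7/4)*(d + 7/2)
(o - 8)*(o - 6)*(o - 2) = o^3 - 16*o^2 + 76*o - 96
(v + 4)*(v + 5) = v^2 + 9*v + 20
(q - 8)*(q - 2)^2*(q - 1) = q^4 - 13*q^3 + 48*q^2 - 68*q + 32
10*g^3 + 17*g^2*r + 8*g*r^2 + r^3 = (g + r)*(2*g + r)*(5*g + r)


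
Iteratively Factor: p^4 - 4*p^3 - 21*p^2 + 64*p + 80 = (p - 5)*(p^3 + p^2 - 16*p - 16) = (p - 5)*(p + 4)*(p^2 - 3*p - 4) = (p - 5)*(p + 1)*(p + 4)*(p - 4)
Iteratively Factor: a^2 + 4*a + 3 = (a + 1)*(a + 3)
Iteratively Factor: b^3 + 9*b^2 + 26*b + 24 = (b + 4)*(b^2 + 5*b + 6) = (b + 2)*(b + 4)*(b + 3)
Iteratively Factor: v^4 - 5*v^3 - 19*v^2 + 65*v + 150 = (v + 3)*(v^3 - 8*v^2 + 5*v + 50) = (v - 5)*(v + 3)*(v^2 - 3*v - 10) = (v - 5)^2*(v + 3)*(v + 2)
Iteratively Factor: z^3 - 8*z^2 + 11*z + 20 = (z + 1)*(z^2 - 9*z + 20) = (z - 4)*(z + 1)*(z - 5)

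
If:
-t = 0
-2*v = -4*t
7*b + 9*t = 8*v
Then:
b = 0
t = 0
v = 0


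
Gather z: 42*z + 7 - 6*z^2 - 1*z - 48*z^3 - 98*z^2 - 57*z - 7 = -48*z^3 - 104*z^2 - 16*z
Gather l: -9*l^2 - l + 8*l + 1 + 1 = -9*l^2 + 7*l + 2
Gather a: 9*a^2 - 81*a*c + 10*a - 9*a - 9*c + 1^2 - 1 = 9*a^2 + a*(1 - 81*c) - 9*c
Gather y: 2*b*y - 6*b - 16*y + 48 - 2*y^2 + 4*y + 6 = -6*b - 2*y^2 + y*(2*b - 12) + 54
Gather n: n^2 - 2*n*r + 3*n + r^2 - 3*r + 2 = n^2 + n*(3 - 2*r) + r^2 - 3*r + 2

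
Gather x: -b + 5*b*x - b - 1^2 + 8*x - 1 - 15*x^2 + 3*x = -2*b - 15*x^2 + x*(5*b + 11) - 2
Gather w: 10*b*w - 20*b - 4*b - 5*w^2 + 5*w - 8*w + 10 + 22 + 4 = -24*b - 5*w^2 + w*(10*b - 3) + 36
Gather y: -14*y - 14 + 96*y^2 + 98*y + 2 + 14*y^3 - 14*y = 14*y^3 + 96*y^2 + 70*y - 12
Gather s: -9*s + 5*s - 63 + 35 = -4*s - 28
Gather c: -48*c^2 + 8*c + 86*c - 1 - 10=-48*c^2 + 94*c - 11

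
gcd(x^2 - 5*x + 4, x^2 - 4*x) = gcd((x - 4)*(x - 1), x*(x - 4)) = x - 4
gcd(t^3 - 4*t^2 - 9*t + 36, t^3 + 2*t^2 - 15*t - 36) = t^2 - t - 12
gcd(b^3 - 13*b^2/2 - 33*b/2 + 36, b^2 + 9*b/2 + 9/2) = b + 3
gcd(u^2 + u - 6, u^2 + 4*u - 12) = u - 2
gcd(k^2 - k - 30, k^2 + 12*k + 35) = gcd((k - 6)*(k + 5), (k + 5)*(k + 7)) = k + 5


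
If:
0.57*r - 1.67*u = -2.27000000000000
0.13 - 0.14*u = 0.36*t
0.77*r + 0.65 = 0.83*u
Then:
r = 0.98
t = -0.30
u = 1.69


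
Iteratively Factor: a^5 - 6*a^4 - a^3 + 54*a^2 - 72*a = (a - 2)*(a^4 - 4*a^3 - 9*a^2 + 36*a) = a*(a - 2)*(a^3 - 4*a^2 - 9*a + 36) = a*(a - 2)*(a + 3)*(a^2 - 7*a + 12) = a*(a - 4)*(a - 2)*(a + 3)*(a - 3)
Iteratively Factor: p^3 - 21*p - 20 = (p + 1)*(p^2 - p - 20) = (p - 5)*(p + 1)*(p + 4)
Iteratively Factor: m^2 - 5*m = (m - 5)*(m)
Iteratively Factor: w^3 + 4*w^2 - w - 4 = (w + 4)*(w^2 - 1) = (w + 1)*(w + 4)*(w - 1)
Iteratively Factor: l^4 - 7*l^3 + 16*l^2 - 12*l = (l - 2)*(l^3 - 5*l^2 + 6*l) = l*(l - 2)*(l^2 - 5*l + 6) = l*(l - 2)^2*(l - 3)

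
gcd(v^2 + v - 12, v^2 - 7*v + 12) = v - 3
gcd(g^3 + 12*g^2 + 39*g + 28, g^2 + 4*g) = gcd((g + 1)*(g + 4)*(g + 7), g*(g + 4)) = g + 4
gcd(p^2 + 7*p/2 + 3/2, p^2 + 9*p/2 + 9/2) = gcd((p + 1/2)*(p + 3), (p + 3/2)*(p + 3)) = p + 3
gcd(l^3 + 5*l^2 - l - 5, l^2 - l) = l - 1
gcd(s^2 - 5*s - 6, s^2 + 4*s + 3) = s + 1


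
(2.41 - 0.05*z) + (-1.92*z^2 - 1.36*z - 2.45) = -1.92*z^2 - 1.41*z - 0.04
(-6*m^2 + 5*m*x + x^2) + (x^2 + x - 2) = -6*m^2 + 5*m*x + 2*x^2 + x - 2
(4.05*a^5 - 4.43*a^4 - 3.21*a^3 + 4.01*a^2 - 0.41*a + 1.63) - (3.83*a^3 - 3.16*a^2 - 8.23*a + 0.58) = 4.05*a^5 - 4.43*a^4 - 7.04*a^3 + 7.17*a^2 + 7.82*a + 1.05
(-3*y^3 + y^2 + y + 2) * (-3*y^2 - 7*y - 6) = 9*y^5 + 18*y^4 + 8*y^3 - 19*y^2 - 20*y - 12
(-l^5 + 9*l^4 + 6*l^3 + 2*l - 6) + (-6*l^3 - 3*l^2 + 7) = -l^5 + 9*l^4 - 3*l^2 + 2*l + 1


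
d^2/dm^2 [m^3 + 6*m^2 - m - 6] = 6*m + 12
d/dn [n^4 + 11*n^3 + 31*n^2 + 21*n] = 4*n^3 + 33*n^2 + 62*n + 21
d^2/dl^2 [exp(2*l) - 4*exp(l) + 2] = 4*(exp(l) - 1)*exp(l)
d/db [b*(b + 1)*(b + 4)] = 3*b^2 + 10*b + 4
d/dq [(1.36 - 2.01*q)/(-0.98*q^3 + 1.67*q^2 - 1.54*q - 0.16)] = (-3.9396*q^3 + 7.3551*q^2 - 4.5424*q + 2.416)/(0.9604*q^6 - 3.2732*q^5 + 5.8073*q^4 - 4.83*q^3 + 1.8372*q^2 + 0.4928*q + 0.0256)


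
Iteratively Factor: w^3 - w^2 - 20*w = (w + 4)*(w^2 - 5*w) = (w - 5)*(w + 4)*(w)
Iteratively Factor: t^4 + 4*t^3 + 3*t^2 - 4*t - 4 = (t + 2)*(t^3 + 2*t^2 - t - 2) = (t - 1)*(t + 2)*(t^2 + 3*t + 2) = (t - 1)*(t + 1)*(t + 2)*(t + 2)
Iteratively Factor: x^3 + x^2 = (x)*(x^2 + x) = x*(x + 1)*(x)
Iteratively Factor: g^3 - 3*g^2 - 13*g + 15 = (g - 1)*(g^2 - 2*g - 15) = (g - 1)*(g + 3)*(g - 5)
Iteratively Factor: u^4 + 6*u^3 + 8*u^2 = (u)*(u^3 + 6*u^2 + 8*u) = u*(u + 2)*(u^2 + 4*u) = u^2*(u + 2)*(u + 4)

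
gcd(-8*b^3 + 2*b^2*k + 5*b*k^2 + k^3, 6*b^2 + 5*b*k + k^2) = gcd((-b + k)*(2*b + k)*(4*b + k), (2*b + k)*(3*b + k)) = 2*b + k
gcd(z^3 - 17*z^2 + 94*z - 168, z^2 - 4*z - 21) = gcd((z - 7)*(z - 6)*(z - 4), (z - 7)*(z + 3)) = z - 7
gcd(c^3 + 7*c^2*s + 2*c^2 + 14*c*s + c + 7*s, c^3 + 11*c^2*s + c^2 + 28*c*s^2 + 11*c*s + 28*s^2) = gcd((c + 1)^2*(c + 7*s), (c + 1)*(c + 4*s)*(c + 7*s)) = c^2 + 7*c*s + c + 7*s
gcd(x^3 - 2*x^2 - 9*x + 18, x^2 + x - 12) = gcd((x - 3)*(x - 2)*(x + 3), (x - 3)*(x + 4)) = x - 3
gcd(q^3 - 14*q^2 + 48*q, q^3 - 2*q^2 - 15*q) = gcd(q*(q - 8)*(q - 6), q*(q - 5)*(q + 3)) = q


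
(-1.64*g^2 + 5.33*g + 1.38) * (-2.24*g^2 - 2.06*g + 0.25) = 3.6736*g^4 - 8.5608*g^3 - 14.481*g^2 - 1.5103*g + 0.345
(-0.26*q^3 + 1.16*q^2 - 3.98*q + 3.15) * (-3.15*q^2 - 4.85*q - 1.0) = 0.819*q^5 - 2.393*q^4 + 7.171*q^3 + 8.2205*q^2 - 11.2975*q - 3.15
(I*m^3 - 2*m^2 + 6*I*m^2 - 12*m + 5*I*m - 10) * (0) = 0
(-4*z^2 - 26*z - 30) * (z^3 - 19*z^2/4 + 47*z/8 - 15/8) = -4*z^5 - 7*z^4 + 70*z^3 - 11*z^2/4 - 255*z/2 + 225/4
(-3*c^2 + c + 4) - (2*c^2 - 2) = -5*c^2 + c + 6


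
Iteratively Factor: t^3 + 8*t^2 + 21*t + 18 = (t + 3)*(t^2 + 5*t + 6) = (t + 3)^2*(t + 2)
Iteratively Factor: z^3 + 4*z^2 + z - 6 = (z + 3)*(z^2 + z - 2) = (z - 1)*(z + 3)*(z + 2)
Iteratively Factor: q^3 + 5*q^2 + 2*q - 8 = (q + 2)*(q^2 + 3*q - 4) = (q - 1)*(q + 2)*(q + 4)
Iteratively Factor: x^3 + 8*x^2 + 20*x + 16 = (x + 4)*(x^2 + 4*x + 4) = (x + 2)*(x + 4)*(x + 2)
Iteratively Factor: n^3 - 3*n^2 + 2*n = (n)*(n^2 - 3*n + 2) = n*(n - 1)*(n - 2)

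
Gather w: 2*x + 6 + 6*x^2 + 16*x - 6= 6*x^2 + 18*x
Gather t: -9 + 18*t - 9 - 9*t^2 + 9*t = -9*t^2 + 27*t - 18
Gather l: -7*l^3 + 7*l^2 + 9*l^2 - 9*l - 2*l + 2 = -7*l^3 + 16*l^2 - 11*l + 2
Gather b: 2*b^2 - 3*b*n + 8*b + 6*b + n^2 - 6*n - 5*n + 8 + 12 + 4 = 2*b^2 + b*(14 - 3*n) + n^2 - 11*n + 24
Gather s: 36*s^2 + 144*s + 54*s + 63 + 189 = 36*s^2 + 198*s + 252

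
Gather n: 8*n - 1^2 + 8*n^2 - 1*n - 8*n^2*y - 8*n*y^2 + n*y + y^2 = n^2*(8 - 8*y) + n*(-8*y^2 + y + 7) + y^2 - 1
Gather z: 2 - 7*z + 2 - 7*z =4 - 14*z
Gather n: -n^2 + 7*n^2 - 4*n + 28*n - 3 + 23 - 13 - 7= 6*n^2 + 24*n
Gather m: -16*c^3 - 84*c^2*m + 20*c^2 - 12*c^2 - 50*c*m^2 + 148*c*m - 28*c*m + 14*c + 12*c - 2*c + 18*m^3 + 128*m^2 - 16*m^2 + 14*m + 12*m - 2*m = -16*c^3 + 8*c^2 + 24*c + 18*m^3 + m^2*(112 - 50*c) + m*(-84*c^2 + 120*c + 24)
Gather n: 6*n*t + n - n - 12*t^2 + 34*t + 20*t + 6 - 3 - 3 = 6*n*t - 12*t^2 + 54*t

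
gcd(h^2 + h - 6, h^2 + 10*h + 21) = h + 3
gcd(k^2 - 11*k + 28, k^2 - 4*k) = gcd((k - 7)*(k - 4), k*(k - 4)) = k - 4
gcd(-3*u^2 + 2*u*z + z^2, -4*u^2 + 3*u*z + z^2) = -u + z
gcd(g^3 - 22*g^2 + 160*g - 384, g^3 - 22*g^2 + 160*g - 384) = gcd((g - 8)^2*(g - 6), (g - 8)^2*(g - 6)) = g^3 - 22*g^2 + 160*g - 384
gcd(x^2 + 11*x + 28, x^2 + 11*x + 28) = x^2 + 11*x + 28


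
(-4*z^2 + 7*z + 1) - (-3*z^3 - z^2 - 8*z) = 3*z^3 - 3*z^2 + 15*z + 1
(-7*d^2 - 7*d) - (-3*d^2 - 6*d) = -4*d^2 - d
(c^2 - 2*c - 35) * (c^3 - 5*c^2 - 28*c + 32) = c^5 - 7*c^4 - 53*c^3 + 263*c^2 + 916*c - 1120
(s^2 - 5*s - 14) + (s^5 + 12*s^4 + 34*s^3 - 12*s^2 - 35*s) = s^5 + 12*s^4 + 34*s^3 - 11*s^2 - 40*s - 14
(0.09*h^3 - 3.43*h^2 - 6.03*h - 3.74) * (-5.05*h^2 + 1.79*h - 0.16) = -0.4545*h^5 + 17.4826*h^4 + 24.2974*h^3 + 8.6421*h^2 - 5.7298*h + 0.5984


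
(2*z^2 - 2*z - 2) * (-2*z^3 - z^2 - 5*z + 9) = -4*z^5 + 2*z^4 - 4*z^3 + 30*z^2 - 8*z - 18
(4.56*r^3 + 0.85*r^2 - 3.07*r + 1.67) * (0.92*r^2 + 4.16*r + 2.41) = 4.1952*r^5 + 19.7516*r^4 + 11.7012*r^3 - 9.1863*r^2 - 0.4515*r + 4.0247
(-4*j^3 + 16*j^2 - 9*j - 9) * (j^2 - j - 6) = -4*j^5 + 20*j^4 - j^3 - 96*j^2 + 63*j + 54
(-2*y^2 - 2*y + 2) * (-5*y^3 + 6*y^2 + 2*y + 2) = 10*y^5 - 2*y^4 - 26*y^3 + 4*y^2 + 4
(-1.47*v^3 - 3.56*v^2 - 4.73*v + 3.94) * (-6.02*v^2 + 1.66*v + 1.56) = 8.8494*v^5 + 18.991*v^4 + 20.2718*v^3 - 37.1242*v^2 - 0.838400000000001*v + 6.1464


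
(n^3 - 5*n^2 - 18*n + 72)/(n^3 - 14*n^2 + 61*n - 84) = (n^2 - 2*n - 24)/(n^2 - 11*n + 28)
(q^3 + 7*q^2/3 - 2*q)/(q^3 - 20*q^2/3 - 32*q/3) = (-3*q^2 - 7*q + 6)/(-3*q^2 + 20*q + 32)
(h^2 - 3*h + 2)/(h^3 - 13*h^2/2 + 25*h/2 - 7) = 2/(2*h - 7)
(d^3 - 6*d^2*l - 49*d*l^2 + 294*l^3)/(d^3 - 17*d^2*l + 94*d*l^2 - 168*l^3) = (d + 7*l)/(d - 4*l)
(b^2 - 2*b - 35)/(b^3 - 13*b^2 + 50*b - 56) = (b + 5)/(b^2 - 6*b + 8)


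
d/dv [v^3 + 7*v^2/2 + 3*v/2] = 3*v^2 + 7*v + 3/2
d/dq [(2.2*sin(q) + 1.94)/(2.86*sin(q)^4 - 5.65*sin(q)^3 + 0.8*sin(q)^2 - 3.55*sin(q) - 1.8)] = (-18.876*sin(q)^4 + 2.6664*sin(q)^3 + 31.123*sin(q)^2 - 3.104*sin(q) + 2.927)*cos(q)/(8.1796*sin(q)^8 - 32.318*sin(q)^7 + 36.4985*sin(q)^6 - 29.346*sin(q)^5 + 30.459*sin(q)^4 + 14.66*sin(q)^3 + 9.7225*sin(q)^2 + 12.78*sin(q) + 3.24)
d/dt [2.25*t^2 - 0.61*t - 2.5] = 4.5*t - 0.61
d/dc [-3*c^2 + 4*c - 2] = 4 - 6*c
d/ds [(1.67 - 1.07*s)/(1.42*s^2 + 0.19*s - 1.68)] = (1.5194*s^2 - 4.7428*s + 1.4803)/(2.0164*s^4 + 0.5396*s^3 - 4.7351*s^2 - 0.6384*s + 2.8224)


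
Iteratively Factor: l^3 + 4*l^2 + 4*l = (l + 2)*(l^2 + 2*l) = (l + 2)^2*(l)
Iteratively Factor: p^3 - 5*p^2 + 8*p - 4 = (p - 1)*(p^2 - 4*p + 4) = (p - 2)*(p - 1)*(p - 2)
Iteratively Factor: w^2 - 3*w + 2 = (w - 1)*(w - 2)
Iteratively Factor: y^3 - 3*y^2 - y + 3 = (y - 1)*(y^2 - 2*y - 3) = (y - 3)*(y - 1)*(y + 1)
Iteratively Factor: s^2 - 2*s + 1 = (s - 1)*(s - 1)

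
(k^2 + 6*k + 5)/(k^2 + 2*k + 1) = (k + 5)/(k + 1)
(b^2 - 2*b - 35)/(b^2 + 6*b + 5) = (b - 7)/(b + 1)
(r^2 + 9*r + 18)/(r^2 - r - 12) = (r + 6)/(r - 4)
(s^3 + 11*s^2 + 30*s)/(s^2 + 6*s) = s + 5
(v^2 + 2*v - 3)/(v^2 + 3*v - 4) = (v + 3)/(v + 4)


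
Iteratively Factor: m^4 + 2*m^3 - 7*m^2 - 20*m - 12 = (m + 2)*(m^3 - 7*m - 6) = (m + 2)^2*(m^2 - 2*m - 3) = (m + 1)*(m + 2)^2*(m - 3)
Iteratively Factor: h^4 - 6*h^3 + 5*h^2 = (h)*(h^3 - 6*h^2 + 5*h) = h*(h - 5)*(h^2 - h) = h^2*(h - 5)*(h - 1)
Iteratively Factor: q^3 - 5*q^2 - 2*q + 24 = (q - 4)*(q^2 - q - 6) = (q - 4)*(q - 3)*(q + 2)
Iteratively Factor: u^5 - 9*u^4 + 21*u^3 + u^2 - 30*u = (u - 5)*(u^4 - 4*u^3 + u^2 + 6*u) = (u - 5)*(u - 2)*(u^3 - 2*u^2 - 3*u) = (u - 5)*(u - 3)*(u - 2)*(u^2 + u) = u*(u - 5)*(u - 3)*(u - 2)*(u + 1)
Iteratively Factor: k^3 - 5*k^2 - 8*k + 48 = (k + 3)*(k^2 - 8*k + 16) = (k - 4)*(k + 3)*(k - 4)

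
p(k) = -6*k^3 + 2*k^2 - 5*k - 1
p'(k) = -18*k^2 + 4*k - 5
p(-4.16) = 486.36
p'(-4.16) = -333.14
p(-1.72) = 44.05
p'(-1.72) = -65.13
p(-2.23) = 86.63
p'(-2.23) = -103.43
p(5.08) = -761.37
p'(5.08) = -449.20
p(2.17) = -63.74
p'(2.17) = -81.08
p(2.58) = -103.63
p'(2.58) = -114.50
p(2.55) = -100.23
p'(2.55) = -111.84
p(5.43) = -929.80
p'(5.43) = -514.01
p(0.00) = -1.00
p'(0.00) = -5.00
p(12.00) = -10141.00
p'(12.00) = -2549.00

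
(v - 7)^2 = v^2 - 14*v + 49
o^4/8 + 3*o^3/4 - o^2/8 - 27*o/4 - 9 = (o/4 + 1)*(o/2 + 1)*(o - 3)*(o + 3)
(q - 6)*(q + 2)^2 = q^3 - 2*q^2 - 20*q - 24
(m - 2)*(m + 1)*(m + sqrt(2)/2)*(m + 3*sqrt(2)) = m^4 - m^3 + 7*sqrt(2)*m^3/2 - 7*sqrt(2)*m^2/2 + m^2 - 7*sqrt(2)*m - 3*m - 6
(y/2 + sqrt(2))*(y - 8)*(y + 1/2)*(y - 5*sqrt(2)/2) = y^4/2 - 15*y^3/4 - sqrt(2)*y^3/4 - 7*y^2 + 15*sqrt(2)*y^2/8 + sqrt(2)*y + 75*y/2 + 20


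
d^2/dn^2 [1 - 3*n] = 0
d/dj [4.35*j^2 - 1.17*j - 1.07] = 8.7*j - 1.17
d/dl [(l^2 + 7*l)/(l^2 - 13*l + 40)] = 20*(-l^2 + 4*l + 14)/(l^4 - 26*l^3 + 249*l^2 - 1040*l + 1600)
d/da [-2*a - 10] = -2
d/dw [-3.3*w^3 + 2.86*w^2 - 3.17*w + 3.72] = -9.9*w^2 + 5.72*w - 3.17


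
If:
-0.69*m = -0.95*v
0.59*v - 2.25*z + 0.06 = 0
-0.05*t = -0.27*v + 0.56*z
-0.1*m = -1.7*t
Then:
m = 0.17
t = 0.01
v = 0.13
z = 0.06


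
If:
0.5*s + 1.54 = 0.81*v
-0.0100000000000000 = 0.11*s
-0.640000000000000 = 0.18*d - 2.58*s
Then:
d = -4.86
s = -0.09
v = 1.85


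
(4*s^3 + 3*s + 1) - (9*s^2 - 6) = 4*s^3 - 9*s^2 + 3*s + 7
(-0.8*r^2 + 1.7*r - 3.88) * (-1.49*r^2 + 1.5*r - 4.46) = 1.192*r^4 - 3.733*r^3 + 11.8992*r^2 - 13.402*r + 17.3048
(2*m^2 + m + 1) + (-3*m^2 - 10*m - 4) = -m^2 - 9*m - 3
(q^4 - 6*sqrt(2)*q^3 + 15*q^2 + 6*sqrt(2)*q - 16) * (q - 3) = q^5 - 6*sqrt(2)*q^4 - 3*q^4 + 15*q^3 + 18*sqrt(2)*q^3 - 45*q^2 + 6*sqrt(2)*q^2 - 18*sqrt(2)*q - 16*q + 48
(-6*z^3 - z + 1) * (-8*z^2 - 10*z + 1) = 48*z^5 + 60*z^4 + 2*z^3 + 2*z^2 - 11*z + 1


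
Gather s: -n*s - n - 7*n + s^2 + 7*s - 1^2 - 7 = -8*n + s^2 + s*(7 - n) - 8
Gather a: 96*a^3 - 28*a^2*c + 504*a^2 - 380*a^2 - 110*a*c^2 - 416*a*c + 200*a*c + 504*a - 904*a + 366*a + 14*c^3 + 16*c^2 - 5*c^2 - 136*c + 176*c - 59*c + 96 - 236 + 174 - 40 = 96*a^3 + a^2*(124 - 28*c) + a*(-110*c^2 - 216*c - 34) + 14*c^3 + 11*c^2 - 19*c - 6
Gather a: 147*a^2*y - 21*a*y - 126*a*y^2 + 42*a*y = 147*a^2*y + a*(-126*y^2 + 21*y)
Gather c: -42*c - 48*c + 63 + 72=135 - 90*c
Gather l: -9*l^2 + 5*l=-9*l^2 + 5*l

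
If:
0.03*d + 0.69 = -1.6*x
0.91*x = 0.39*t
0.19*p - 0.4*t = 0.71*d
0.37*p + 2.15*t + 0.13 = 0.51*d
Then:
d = 3.78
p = 11.67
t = -1.17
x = -0.50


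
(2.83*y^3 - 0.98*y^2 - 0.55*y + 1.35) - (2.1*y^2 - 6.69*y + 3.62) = 2.83*y^3 - 3.08*y^2 + 6.14*y - 2.27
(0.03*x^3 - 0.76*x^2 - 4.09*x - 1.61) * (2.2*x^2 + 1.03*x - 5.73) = 0.066*x^5 - 1.6411*x^4 - 9.9527*x^3 - 3.3999*x^2 + 21.7774*x + 9.2253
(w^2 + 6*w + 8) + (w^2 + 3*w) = 2*w^2 + 9*w + 8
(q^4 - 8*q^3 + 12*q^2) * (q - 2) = q^5 - 10*q^4 + 28*q^3 - 24*q^2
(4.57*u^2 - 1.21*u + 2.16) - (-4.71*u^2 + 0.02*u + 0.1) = 9.28*u^2 - 1.23*u + 2.06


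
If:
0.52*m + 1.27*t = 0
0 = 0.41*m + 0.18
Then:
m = -0.44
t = 0.18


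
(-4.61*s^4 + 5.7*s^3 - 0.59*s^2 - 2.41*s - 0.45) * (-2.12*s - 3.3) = 9.7732*s^5 + 3.129*s^4 - 17.5592*s^3 + 7.0562*s^2 + 8.907*s + 1.485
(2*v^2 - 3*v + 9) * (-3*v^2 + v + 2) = -6*v^4 + 11*v^3 - 26*v^2 + 3*v + 18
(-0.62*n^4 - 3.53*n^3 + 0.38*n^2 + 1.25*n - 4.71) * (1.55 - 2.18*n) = 1.3516*n^5 + 6.7344*n^4 - 6.2999*n^3 - 2.136*n^2 + 12.2053*n - 7.3005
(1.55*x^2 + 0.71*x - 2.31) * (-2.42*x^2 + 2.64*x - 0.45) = -3.751*x^4 + 2.3738*x^3 + 6.7671*x^2 - 6.4179*x + 1.0395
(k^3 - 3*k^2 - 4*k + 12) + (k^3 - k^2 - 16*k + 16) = 2*k^3 - 4*k^2 - 20*k + 28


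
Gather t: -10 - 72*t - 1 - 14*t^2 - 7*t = -14*t^2 - 79*t - 11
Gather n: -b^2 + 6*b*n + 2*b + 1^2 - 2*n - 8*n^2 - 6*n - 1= -b^2 + 2*b - 8*n^2 + n*(6*b - 8)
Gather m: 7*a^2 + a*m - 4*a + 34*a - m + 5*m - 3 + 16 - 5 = 7*a^2 + 30*a + m*(a + 4) + 8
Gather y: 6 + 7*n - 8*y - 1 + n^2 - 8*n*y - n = n^2 + 6*n + y*(-8*n - 8) + 5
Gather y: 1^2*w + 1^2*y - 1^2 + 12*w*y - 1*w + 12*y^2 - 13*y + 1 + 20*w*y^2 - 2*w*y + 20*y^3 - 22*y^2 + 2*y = 20*y^3 + y^2*(20*w - 10) + y*(10*w - 10)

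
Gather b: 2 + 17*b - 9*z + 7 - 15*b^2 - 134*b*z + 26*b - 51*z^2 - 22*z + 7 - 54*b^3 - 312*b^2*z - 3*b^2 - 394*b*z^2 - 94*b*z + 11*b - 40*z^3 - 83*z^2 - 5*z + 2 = -54*b^3 + b^2*(-312*z - 18) + b*(-394*z^2 - 228*z + 54) - 40*z^3 - 134*z^2 - 36*z + 18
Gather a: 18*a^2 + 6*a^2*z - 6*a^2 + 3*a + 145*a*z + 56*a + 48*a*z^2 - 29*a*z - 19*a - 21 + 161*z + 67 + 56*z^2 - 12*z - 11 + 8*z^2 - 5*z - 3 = a^2*(6*z + 12) + a*(48*z^2 + 116*z + 40) + 64*z^2 + 144*z + 32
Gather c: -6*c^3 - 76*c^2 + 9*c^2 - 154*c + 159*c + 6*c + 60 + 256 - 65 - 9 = -6*c^3 - 67*c^2 + 11*c + 242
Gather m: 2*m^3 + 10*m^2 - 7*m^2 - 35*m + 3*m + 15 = 2*m^3 + 3*m^2 - 32*m + 15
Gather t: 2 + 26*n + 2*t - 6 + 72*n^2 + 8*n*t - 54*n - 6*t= 72*n^2 - 28*n + t*(8*n - 4) - 4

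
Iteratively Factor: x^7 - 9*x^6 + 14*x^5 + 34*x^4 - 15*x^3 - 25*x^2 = (x - 5)*(x^6 - 4*x^5 - 6*x^4 + 4*x^3 + 5*x^2) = (x - 5)*(x + 1)*(x^5 - 5*x^4 - x^3 + 5*x^2) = (x - 5)^2*(x + 1)*(x^4 - x^2) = (x - 5)^2*(x - 1)*(x + 1)*(x^3 + x^2) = x*(x - 5)^2*(x - 1)*(x + 1)*(x^2 + x) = x*(x - 5)^2*(x - 1)*(x + 1)^2*(x)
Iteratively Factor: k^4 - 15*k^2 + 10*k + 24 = (k - 2)*(k^3 + 2*k^2 - 11*k - 12) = (k - 3)*(k - 2)*(k^2 + 5*k + 4) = (k - 3)*(k - 2)*(k + 1)*(k + 4)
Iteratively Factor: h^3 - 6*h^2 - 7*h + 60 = (h - 4)*(h^2 - 2*h - 15) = (h - 4)*(h + 3)*(h - 5)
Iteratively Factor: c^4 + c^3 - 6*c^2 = (c - 2)*(c^3 + 3*c^2) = c*(c - 2)*(c^2 + 3*c) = c*(c - 2)*(c + 3)*(c)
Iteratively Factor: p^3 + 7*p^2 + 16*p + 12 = (p + 2)*(p^2 + 5*p + 6) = (p + 2)*(p + 3)*(p + 2)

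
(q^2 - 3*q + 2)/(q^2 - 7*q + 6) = (q - 2)/(q - 6)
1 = 1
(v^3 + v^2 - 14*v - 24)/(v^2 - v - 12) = v + 2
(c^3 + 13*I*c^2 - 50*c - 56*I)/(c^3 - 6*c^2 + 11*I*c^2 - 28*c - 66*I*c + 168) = (c + 2*I)/(c - 6)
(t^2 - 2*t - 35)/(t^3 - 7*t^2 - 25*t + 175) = 1/(t - 5)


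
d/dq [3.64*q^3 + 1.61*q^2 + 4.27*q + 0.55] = 10.92*q^2 + 3.22*q + 4.27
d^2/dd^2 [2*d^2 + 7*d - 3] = 4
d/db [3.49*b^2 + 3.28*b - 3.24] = 6.98*b + 3.28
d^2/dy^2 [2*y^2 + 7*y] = 4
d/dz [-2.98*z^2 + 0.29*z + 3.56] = 0.29 - 5.96*z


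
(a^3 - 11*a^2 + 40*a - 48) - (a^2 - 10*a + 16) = a^3 - 12*a^2 + 50*a - 64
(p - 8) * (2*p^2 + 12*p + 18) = 2*p^3 - 4*p^2 - 78*p - 144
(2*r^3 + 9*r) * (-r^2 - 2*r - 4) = -2*r^5 - 4*r^4 - 17*r^3 - 18*r^2 - 36*r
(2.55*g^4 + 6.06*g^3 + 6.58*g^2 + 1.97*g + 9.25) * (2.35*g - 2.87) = 5.9925*g^5 + 6.9225*g^4 - 1.9292*g^3 - 14.2551*g^2 + 16.0836*g - 26.5475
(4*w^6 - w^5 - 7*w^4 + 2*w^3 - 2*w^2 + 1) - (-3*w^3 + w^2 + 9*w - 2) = 4*w^6 - w^5 - 7*w^4 + 5*w^3 - 3*w^2 - 9*w + 3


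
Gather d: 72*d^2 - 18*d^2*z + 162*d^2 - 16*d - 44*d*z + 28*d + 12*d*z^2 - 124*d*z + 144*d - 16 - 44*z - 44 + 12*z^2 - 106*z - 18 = d^2*(234 - 18*z) + d*(12*z^2 - 168*z + 156) + 12*z^2 - 150*z - 78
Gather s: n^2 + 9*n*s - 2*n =n^2 + 9*n*s - 2*n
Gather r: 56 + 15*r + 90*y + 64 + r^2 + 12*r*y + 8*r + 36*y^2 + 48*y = r^2 + r*(12*y + 23) + 36*y^2 + 138*y + 120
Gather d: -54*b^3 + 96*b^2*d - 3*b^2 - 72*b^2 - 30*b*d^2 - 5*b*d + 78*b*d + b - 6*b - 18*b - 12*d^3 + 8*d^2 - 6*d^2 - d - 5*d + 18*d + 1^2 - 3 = -54*b^3 - 75*b^2 - 23*b - 12*d^3 + d^2*(2 - 30*b) + d*(96*b^2 + 73*b + 12) - 2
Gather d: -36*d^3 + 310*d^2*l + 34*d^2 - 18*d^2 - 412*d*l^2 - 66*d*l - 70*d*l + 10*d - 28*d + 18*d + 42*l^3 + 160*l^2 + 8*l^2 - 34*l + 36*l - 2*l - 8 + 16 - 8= -36*d^3 + d^2*(310*l + 16) + d*(-412*l^2 - 136*l) + 42*l^3 + 168*l^2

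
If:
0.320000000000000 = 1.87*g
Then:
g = 0.17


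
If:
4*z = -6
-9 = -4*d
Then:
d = 9/4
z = -3/2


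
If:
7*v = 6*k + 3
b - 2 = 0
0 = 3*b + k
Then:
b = 2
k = -6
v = -33/7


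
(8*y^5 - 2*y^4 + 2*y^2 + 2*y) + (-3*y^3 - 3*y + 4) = 8*y^5 - 2*y^4 - 3*y^3 + 2*y^2 - y + 4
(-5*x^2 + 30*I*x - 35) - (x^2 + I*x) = -6*x^2 + 29*I*x - 35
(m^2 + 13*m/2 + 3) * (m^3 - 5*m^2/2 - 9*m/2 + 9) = m^5 + 4*m^4 - 71*m^3/4 - 111*m^2/4 + 45*m + 27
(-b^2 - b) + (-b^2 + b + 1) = 1 - 2*b^2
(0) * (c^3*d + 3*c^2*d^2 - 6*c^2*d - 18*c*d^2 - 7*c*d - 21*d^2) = 0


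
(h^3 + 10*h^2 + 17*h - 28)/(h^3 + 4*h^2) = 1 + 6/h - 7/h^2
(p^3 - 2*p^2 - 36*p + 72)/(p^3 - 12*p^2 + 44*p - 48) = (p + 6)/(p - 4)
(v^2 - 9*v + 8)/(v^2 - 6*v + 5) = (v - 8)/(v - 5)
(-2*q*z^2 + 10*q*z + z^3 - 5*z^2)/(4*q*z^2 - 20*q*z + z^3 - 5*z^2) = (-2*q + z)/(4*q + z)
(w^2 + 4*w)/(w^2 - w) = (w + 4)/(w - 1)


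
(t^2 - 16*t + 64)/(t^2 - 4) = (t^2 - 16*t + 64)/(t^2 - 4)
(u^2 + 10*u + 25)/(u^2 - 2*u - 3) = (u^2 + 10*u + 25)/(u^2 - 2*u - 3)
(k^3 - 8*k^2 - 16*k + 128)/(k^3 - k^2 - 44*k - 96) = (k - 4)/(k + 3)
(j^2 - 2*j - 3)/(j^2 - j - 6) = (j + 1)/(j + 2)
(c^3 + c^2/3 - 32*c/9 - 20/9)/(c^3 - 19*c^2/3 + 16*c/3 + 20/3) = (c + 5/3)/(c - 5)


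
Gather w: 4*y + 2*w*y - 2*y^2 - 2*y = 2*w*y - 2*y^2 + 2*y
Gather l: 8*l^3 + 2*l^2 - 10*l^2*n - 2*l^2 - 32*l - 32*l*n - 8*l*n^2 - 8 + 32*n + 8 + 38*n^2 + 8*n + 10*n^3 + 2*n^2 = 8*l^3 - 10*l^2*n + l*(-8*n^2 - 32*n - 32) + 10*n^3 + 40*n^2 + 40*n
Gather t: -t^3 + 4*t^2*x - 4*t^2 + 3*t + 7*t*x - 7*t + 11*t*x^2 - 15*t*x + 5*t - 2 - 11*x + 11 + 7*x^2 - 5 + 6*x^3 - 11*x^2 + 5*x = -t^3 + t^2*(4*x - 4) + t*(11*x^2 - 8*x + 1) + 6*x^3 - 4*x^2 - 6*x + 4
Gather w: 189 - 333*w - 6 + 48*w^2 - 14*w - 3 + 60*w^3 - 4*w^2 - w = 60*w^3 + 44*w^2 - 348*w + 180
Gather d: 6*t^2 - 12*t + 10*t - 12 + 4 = 6*t^2 - 2*t - 8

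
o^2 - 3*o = o*(o - 3)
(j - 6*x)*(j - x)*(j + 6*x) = j^3 - j^2*x - 36*j*x^2 + 36*x^3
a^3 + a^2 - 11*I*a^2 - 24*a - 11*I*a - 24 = (a + 1)*(a - 8*I)*(a - 3*I)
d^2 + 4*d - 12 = (d - 2)*(d + 6)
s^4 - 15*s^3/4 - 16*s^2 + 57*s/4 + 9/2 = (s - 6)*(s - 1)*(s + 1/4)*(s + 3)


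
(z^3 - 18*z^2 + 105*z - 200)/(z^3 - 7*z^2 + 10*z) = (z^2 - 13*z + 40)/(z*(z - 2))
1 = 1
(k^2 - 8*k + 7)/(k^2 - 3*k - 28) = (k - 1)/(k + 4)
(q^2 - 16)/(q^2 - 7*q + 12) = (q + 4)/(q - 3)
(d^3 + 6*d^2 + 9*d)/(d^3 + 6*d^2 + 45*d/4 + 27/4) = 4*d*(d + 3)/(4*d^2 + 12*d + 9)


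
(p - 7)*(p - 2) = p^2 - 9*p + 14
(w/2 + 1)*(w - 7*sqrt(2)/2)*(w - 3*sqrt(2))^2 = w^4/2 - 19*sqrt(2)*w^3/4 + w^3 - 19*sqrt(2)*w^2/2 + 30*w^2 - 63*sqrt(2)*w/2 + 60*w - 63*sqrt(2)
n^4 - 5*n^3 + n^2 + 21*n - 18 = (n - 3)^2*(n - 1)*(n + 2)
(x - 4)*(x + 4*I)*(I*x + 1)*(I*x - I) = -x^4 + 5*x^3 - 3*I*x^3 - 8*x^2 + 15*I*x^2 + 20*x - 12*I*x - 16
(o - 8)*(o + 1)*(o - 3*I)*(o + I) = o^4 - 7*o^3 - 2*I*o^3 - 5*o^2 + 14*I*o^2 - 21*o + 16*I*o - 24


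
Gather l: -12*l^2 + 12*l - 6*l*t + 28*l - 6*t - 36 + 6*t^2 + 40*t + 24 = -12*l^2 + l*(40 - 6*t) + 6*t^2 + 34*t - 12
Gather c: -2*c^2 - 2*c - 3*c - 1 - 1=-2*c^2 - 5*c - 2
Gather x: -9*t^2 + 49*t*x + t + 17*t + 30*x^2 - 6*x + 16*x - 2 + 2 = -9*t^2 + 18*t + 30*x^2 + x*(49*t + 10)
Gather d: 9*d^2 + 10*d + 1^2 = 9*d^2 + 10*d + 1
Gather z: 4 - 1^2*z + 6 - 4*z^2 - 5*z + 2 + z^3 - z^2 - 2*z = z^3 - 5*z^2 - 8*z + 12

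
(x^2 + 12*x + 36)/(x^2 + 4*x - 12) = (x + 6)/(x - 2)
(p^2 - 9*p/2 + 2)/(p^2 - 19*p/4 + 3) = 2*(2*p - 1)/(4*p - 3)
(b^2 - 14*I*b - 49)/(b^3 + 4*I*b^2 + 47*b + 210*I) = (b - 7*I)/(b^2 + 11*I*b - 30)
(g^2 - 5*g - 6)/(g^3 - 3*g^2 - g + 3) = (g - 6)/(g^2 - 4*g + 3)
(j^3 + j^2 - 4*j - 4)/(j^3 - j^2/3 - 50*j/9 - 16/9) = 9*(j^2 - j - 2)/(9*j^2 - 21*j - 8)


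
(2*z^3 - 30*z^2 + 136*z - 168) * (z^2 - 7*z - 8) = 2*z^5 - 44*z^4 + 330*z^3 - 880*z^2 + 88*z + 1344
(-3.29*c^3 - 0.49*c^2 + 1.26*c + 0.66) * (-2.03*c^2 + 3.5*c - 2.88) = 6.6787*c^5 - 10.5203*c^4 + 5.2024*c^3 + 4.4814*c^2 - 1.3188*c - 1.9008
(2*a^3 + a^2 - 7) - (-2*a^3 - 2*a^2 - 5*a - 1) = 4*a^3 + 3*a^2 + 5*a - 6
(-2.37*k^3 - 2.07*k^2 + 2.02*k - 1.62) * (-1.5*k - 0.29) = 3.555*k^4 + 3.7923*k^3 - 2.4297*k^2 + 1.8442*k + 0.4698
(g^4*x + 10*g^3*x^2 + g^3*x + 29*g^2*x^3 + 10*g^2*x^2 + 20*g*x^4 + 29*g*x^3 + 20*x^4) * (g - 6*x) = g^5*x + 4*g^4*x^2 + g^4*x - 31*g^3*x^3 + 4*g^3*x^2 - 154*g^2*x^4 - 31*g^2*x^3 - 120*g*x^5 - 154*g*x^4 - 120*x^5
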